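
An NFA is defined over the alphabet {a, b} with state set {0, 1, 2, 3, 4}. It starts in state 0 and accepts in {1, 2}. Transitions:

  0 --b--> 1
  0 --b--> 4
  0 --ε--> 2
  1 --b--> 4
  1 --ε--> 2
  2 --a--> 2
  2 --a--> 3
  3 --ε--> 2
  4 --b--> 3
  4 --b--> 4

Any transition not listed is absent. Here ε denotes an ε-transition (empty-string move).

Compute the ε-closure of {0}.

Begin with {0}.
ε-move 0 → 2; add 2.

{0, 2}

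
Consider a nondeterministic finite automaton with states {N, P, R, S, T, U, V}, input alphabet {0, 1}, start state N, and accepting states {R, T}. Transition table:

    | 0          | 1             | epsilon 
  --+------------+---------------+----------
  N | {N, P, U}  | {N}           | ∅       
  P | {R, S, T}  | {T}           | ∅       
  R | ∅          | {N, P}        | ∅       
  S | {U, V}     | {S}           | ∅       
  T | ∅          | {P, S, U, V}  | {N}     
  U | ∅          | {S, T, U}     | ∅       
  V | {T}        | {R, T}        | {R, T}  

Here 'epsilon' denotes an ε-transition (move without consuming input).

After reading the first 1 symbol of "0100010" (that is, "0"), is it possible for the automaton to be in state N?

Yes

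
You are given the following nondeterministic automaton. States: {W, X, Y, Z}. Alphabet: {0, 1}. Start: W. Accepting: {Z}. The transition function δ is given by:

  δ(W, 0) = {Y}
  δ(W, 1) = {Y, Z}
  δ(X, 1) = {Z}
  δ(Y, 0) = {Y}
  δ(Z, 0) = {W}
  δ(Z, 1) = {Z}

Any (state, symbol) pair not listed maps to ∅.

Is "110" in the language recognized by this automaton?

Start in {W}.
Read '1': {W} → {Y, Z}.
Read '1': {Y, Z} → {Z}.
Read '0': {Z} → {W}.
The final set {W} contains no accepting state.

No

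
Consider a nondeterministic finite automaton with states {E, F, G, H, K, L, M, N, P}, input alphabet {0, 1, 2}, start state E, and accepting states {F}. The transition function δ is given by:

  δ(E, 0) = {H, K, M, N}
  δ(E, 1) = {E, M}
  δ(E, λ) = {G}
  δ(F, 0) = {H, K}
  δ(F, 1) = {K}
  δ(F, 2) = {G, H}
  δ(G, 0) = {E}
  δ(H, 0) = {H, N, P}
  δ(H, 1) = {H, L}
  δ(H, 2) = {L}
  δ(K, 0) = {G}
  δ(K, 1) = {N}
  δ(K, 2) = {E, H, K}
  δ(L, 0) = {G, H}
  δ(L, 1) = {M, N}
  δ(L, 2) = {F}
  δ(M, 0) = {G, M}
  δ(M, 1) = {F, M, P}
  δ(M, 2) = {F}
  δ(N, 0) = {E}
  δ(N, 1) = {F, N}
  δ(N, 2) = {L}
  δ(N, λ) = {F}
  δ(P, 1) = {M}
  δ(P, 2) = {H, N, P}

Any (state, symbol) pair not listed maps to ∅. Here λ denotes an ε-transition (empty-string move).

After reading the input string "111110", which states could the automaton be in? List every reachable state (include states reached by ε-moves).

{E, F, G, H, K, M, N}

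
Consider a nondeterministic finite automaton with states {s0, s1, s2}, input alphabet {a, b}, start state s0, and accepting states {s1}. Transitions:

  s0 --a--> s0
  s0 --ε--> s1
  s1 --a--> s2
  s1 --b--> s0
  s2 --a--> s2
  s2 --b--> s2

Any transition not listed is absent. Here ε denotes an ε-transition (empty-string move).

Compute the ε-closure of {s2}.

{s2}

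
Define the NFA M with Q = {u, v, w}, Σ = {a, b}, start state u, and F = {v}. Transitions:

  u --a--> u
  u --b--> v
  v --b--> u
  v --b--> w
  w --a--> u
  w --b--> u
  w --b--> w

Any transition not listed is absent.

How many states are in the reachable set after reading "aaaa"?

1

Start in {u}.
Read 'a': u→{u}; now {u}.
Read 'a': u→{u}; now {u}.
Read 'a': u→{u}; now {u}.
Read 'a': u→{u}; now {u}.
That set has 1 state.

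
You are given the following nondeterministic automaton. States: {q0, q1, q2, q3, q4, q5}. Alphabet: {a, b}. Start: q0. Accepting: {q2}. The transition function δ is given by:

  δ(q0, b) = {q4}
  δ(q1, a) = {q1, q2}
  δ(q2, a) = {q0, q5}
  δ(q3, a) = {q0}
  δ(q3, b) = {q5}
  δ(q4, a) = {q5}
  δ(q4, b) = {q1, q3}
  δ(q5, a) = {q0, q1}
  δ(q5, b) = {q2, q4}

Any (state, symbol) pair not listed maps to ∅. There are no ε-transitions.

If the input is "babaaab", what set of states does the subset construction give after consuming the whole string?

Start in {q0}.
Read 'b': q0→{q4}; now {q4}.
Read 'a': q4→{q5}; now {q5}.
Read 'b': q5→{q2, q4}; now {q2, q4}.
Read 'a': q2→{q0, q5}, q4→{q5}; now {q0, q5}.
Read 'a': q0→∅, q5→{q0, q1}; now {q0, q1}.
Read 'a': q0→∅, q1→{q1, q2}; now {q1, q2}.
Read 'b': q1→∅, q2→∅; now ∅.

∅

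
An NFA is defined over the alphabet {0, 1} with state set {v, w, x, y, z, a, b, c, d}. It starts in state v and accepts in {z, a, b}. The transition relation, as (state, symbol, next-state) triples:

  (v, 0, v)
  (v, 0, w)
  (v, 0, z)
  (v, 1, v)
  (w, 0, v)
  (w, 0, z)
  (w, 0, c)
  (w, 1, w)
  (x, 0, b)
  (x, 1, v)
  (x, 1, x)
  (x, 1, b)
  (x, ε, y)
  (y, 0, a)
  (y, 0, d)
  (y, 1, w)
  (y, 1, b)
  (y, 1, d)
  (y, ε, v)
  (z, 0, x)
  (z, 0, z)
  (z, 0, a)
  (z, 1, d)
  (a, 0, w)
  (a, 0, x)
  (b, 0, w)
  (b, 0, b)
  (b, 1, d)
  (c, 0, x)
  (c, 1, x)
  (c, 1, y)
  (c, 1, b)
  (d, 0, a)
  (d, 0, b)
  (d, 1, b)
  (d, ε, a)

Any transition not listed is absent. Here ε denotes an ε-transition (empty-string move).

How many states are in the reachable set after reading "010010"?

Start in {v}.
Read '0': v→{v, w, z}; now {v, w, z}.
Read '1': v→{v}, w→{w}, z→{d}; union {v, w, d}; ε-closure = {v, w, a, d}.
Read '0': v→{v, w, z}, w→{v, z, c}, a→{w, x}, d→{a, b}; union {v, w, x, z, a, b, c}; ε-closure = {v, w, x, y, z, a, b, c}.
Read '0': v→{v, w, z}, w→{v, z, c}, x→{b}, y→{a, d}, z→{x, z, a}, a→{w, x}, b→{w, b}, c→{x}; union {v, w, x, z, a, b, c, d}; ε-closure = {v, w, x, y, z, a, b, c, d}.
Read '1': v→{v}, w→{w}, x→{v, x, b}, y→{w, b, d}, z→{d}, a→∅, b→{d}, c→{x, y, b}, d→{b}; union {v, w, x, y, b, d}; ε-closure = {v, w, x, y, a, b, d}.
Read '0': v→{v, w, z}, w→{v, z, c}, x→{b}, y→{a, d}, a→{w, x}, b→{w, b}, d→{a, b}; union {v, w, x, z, a, b, c, d}; ε-closure = {v, w, x, y, z, a, b, c, d}.
That set has 9 states.

9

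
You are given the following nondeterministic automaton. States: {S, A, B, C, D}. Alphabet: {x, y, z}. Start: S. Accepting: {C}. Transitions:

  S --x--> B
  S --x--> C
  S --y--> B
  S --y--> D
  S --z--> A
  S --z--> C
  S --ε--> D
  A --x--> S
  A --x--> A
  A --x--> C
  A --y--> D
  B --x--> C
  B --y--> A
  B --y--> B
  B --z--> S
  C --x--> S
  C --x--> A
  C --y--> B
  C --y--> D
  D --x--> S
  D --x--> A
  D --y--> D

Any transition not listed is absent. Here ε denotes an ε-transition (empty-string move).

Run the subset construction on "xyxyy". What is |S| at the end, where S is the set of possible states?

3

Start: ε-closure({S}) = {S, D}.
Read 'x': {S, D} → {S, A, B, C, D}.
Read 'y': {S, A, B, C, D} → {A, B, D}.
Read 'x': {A, B, D} → {S, A, C, D}.
Read 'y': {S, A, C, D} → {B, D}.
Read 'y': {B, D} → {A, B, D}.
That set has 3 states.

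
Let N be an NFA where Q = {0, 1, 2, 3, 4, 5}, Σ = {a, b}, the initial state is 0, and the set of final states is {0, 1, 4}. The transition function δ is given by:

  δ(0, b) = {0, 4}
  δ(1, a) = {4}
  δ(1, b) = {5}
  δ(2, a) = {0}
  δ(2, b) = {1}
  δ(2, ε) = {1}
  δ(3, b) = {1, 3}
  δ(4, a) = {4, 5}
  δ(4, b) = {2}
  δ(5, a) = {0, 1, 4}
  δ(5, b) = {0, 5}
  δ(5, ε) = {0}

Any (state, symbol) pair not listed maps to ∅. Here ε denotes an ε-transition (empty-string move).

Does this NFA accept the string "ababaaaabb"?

No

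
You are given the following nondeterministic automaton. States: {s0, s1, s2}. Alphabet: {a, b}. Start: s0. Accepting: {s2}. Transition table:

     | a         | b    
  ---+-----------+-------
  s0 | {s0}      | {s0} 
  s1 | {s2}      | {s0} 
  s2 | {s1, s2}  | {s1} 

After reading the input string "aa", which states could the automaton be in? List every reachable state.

Start in {s0}.
Read 'a': s0→{s0}; now {s0}.
Read 'a': s0→{s0}; now {s0}.

{s0}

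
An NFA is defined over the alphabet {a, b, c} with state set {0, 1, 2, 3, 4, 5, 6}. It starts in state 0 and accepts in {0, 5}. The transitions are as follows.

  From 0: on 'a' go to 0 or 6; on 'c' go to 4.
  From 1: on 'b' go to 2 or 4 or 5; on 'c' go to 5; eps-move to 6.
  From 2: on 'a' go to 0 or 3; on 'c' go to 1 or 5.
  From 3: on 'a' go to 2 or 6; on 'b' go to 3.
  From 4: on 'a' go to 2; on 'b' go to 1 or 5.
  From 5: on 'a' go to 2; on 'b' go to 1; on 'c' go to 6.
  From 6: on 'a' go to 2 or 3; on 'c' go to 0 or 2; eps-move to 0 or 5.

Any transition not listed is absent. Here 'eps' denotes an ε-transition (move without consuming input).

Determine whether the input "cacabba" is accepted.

Start in {0}.
Read 'c': {0} → {4}.
Read 'a': {4} → {2}.
Read 'c': {2} → {0, 1, 5, 6}.
Read 'a': {0, 1, 5, 6} → {0, 2, 3, 5, 6}.
Read 'b': {0, 2, 3, 5, 6} → {0, 1, 3, 5, 6}.
Read 'b': {0, 1, 3, 5, 6} → {0, 1, 2, 3, 4, 5, 6}.
Read 'a': {0, 1, 2, 3, 4, 5, 6} → {0, 2, 3, 5, 6}.
The final set {0, 2, 3, 5, 6} contains the accepting states 0, 5.

Yes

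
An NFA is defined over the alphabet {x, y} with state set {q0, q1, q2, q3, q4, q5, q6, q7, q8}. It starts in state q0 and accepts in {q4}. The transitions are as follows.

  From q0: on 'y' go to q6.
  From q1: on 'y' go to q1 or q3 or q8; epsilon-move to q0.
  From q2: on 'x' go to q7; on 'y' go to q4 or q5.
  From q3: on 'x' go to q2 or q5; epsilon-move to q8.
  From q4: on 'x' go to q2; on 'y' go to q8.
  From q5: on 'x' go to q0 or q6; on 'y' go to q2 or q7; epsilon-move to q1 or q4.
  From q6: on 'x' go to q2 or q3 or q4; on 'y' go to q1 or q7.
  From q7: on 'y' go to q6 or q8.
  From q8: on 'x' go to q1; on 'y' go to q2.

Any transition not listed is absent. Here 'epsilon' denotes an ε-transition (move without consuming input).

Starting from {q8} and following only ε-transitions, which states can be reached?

{q8}

Begin with {q8}.
No ε-moves leave this set, so the closure equals the set itself.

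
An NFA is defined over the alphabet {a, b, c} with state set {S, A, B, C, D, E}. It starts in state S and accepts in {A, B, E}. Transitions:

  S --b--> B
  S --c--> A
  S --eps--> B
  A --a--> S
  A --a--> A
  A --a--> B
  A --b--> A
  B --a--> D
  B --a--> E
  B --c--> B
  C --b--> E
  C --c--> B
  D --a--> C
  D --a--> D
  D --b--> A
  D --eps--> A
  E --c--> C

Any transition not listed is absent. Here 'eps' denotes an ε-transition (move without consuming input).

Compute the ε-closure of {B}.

Begin with {B}.
No ε-moves leave this set, so the closure equals the set itself.

{B}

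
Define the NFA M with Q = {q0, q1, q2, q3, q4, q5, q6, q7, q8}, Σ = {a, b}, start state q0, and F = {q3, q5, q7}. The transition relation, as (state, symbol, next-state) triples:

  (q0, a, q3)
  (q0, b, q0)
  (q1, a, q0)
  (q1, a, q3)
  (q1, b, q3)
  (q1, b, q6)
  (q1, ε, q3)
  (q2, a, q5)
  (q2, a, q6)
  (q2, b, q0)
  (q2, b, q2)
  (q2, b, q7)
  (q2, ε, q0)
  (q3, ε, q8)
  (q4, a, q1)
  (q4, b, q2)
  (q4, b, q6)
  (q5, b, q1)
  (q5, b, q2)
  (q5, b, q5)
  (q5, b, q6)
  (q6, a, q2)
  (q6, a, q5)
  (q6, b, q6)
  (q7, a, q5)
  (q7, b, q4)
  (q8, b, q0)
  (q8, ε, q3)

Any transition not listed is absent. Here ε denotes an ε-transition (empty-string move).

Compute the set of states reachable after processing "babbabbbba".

Start in {q0}.
Read 'b': q0→{q0}; now {q0}.
Read 'a': q0→{q3}; union {q3}; ε-closure = {q3, q8}.
Read 'b': q3→∅, q8→{q0}; now {q0}.
Read 'b': q0→{q0}; now {q0}.
Read 'a': q0→{q3}; union {q3}; ε-closure = {q3, q8}.
Read 'b': q3→∅, q8→{q0}; now {q0}.
Read 'b': q0→{q0}; now {q0}.
Read 'b': q0→{q0}; now {q0}.
Read 'b': q0→{q0}; now {q0}.
Read 'a': q0→{q3}; union {q3}; ε-closure = {q3, q8}.

{q3, q8}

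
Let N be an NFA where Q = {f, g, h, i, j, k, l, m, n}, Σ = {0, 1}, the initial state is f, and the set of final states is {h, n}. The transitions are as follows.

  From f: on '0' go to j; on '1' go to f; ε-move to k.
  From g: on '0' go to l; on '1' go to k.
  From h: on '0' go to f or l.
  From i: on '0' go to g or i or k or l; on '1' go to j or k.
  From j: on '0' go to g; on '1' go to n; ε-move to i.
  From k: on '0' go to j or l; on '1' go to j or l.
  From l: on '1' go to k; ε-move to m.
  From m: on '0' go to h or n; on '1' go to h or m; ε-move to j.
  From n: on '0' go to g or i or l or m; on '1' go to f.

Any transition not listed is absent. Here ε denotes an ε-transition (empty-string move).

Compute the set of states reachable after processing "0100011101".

Start: ε-closure({f}) = {f, k}.
Read '0': f→{j}, k→{j, l}; union {j, l}; ε-closure = {i, j, l, m}.
Read '1': i→{j, k}, j→{n}, l→{k}, m→{h, m}; union {h, j, k, m, n}; ε-closure = {h, i, j, k, m, n}.
Read '0': h→{f, l}, i→{g, i, k, l}, j→{g}, k→{j, l}, m→{h, n}, n→{g, i, l, m}; now {f, g, h, i, j, k, l, m, n}.
Read '0': f→{j}, g→{l}, h→{f, l}, i→{g, i, k, l}, j→{g}, k→{j, l}, l→∅, m→{h, n}, n→{g, i, l, m}; now {f, g, h, i, j, k, l, m, n}.
Read '0': f→{j}, g→{l}, h→{f, l}, i→{g, i, k, l}, j→{g}, k→{j, l}, l→∅, m→{h, n}, n→{g, i, l, m}; now {f, g, h, i, j, k, l, m, n}.
Read '1': f→{f}, g→{k}, h→∅, i→{j, k}, j→{n}, k→{j, l}, l→{k}, m→{h, m}, n→{f}; union {f, h, j, k, l, m, n}; ε-closure = {f, h, i, j, k, l, m, n}.
Read '1': f→{f}, h→∅, i→{j, k}, j→{n}, k→{j, l}, l→{k}, m→{h, m}, n→{f}; union {f, h, j, k, l, m, n}; ε-closure = {f, h, i, j, k, l, m, n}.
Read '1': f→{f}, h→∅, i→{j, k}, j→{n}, k→{j, l}, l→{k}, m→{h, m}, n→{f}; union {f, h, j, k, l, m, n}; ε-closure = {f, h, i, j, k, l, m, n}.
Read '0': f→{j}, h→{f, l}, i→{g, i, k, l}, j→{g}, k→{j, l}, l→∅, m→{h, n}, n→{g, i, l, m}; now {f, g, h, i, j, k, l, m, n}.
Read '1': f→{f}, g→{k}, h→∅, i→{j, k}, j→{n}, k→{j, l}, l→{k}, m→{h, m}, n→{f}; union {f, h, j, k, l, m, n}; ε-closure = {f, h, i, j, k, l, m, n}.

{f, h, i, j, k, l, m, n}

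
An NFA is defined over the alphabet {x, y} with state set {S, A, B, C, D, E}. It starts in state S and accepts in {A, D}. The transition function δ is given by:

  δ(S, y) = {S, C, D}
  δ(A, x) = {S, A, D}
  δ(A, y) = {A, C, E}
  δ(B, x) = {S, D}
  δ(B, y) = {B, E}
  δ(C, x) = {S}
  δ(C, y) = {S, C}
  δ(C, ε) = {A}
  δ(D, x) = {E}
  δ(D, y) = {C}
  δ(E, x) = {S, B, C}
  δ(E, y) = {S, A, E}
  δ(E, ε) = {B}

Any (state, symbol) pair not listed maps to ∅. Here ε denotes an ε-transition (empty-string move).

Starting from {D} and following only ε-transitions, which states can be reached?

Begin with {D}.
No ε-moves leave this set, so the closure equals the set itself.

{D}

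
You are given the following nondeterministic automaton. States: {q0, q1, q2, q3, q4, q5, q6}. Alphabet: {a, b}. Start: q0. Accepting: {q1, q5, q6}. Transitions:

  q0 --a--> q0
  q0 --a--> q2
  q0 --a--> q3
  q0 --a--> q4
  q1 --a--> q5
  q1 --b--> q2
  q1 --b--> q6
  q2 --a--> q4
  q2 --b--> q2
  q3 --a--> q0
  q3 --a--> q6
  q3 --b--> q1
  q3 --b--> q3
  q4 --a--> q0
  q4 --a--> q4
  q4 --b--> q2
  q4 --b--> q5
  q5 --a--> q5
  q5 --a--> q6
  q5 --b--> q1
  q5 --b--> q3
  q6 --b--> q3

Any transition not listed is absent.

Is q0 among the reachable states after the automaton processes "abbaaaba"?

Start in {q0}.
Read 'a': {q0} → {q0, q2, q3, q4}.
Read 'b': {q0, q2, q3, q4} → {q1, q2, q3, q5}.
Read 'b': {q1, q2, q3, q5} → {q1, q2, q3, q6}.
Read 'a': {q1, q2, q3, q6} → {q0, q4, q5, q6}.
Read 'a': {q0, q4, q5, q6} → {q0, q2, q3, q4, q5, q6}.
Read 'a': {q0, q2, q3, q4, q5, q6} → {q0, q2, q3, q4, q5, q6}.
Read 'b': {q0, q2, q3, q4, q5, q6} → {q1, q2, q3, q5}.
Read 'a': {q1, q2, q3, q5} → {q0, q4, q5, q6}.
State q0 is in {q0, q4, q5, q6}.

Yes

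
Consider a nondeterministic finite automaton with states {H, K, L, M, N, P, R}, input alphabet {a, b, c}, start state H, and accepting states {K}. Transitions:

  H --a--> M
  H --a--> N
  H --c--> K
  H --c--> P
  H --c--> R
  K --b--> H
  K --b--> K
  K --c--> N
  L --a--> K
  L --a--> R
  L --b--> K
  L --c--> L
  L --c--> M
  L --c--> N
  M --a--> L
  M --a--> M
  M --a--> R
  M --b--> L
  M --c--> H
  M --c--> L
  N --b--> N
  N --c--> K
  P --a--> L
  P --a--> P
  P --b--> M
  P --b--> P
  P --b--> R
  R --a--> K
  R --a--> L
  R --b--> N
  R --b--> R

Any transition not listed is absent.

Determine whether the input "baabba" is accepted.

Start in {H}.
Read 'b': {H} → ∅.
The set is empty and remains empty for the remaining 5 symbols.
The final set ∅ contains no accepting state.

No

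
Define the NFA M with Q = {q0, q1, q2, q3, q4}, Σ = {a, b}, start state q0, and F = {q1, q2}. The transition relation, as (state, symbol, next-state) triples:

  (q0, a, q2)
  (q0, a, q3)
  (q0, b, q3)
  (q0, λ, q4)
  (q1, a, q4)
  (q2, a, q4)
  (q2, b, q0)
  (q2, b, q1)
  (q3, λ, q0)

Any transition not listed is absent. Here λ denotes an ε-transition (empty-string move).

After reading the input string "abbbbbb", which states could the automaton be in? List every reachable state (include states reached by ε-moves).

Start: ε-closure({q0}) = {q0, q4}.
Read 'a': q0→{q2, q3}, q4→∅; union {q2, q3}; ε-closure = {q0, q2, q3, q4}.
Read 'b': q0→{q3}, q2→{q0, q1}, q3→∅, q4→∅; union {q0, q1, q3}; ε-closure = {q0, q1, q3, q4}.
Read 'b': q0→{q3}, q1→∅, q3→∅, q4→∅; union {q3}; ε-closure = {q0, q3, q4}.
Read 'b': q0→{q3}, q3→∅, q4→∅; union {q3}; ε-closure = {q0, q3, q4}.
Read 'b': q0→{q3}, q3→∅, q4→∅; union {q3}; ε-closure = {q0, q3, q4}.
Read 'b': q0→{q3}, q3→∅, q4→∅; union {q3}; ε-closure = {q0, q3, q4}.
Read 'b': q0→{q3}, q3→∅, q4→∅; union {q3}; ε-closure = {q0, q3, q4}.

{q0, q3, q4}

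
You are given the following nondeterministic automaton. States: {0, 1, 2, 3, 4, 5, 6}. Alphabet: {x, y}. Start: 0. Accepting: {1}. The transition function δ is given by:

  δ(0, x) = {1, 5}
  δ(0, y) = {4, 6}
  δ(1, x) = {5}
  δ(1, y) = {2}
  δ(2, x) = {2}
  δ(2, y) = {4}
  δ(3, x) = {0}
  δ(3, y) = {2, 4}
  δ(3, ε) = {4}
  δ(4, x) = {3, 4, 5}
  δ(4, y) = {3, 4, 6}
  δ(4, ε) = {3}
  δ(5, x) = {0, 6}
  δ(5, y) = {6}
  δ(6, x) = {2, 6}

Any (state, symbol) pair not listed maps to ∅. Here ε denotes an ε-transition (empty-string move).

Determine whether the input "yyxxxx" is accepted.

Yes

Start in {0}.
Read 'y': {0} → {3, 4, 6}.
Read 'y': {3, 4, 6} → {2, 3, 4, 6}.
Read 'x': {2, 3, 4, 6} → {0, 2, 3, 4, 5, 6}.
Read 'x': {0, 2, 3, 4, 5, 6} → {0, 1, 2, 3, 4, 5, 6}.
Read 'x': {0, 1, 2, 3, 4, 5, 6} → {0, 1, 2, 3, 4, 5, 6}.
Read 'x': {0, 1, 2, 3, 4, 5, 6} → {0, 1, 2, 3, 4, 5, 6}.
The final set {0, 1, 2, 3, 4, 5, 6} contains the accepting state 1.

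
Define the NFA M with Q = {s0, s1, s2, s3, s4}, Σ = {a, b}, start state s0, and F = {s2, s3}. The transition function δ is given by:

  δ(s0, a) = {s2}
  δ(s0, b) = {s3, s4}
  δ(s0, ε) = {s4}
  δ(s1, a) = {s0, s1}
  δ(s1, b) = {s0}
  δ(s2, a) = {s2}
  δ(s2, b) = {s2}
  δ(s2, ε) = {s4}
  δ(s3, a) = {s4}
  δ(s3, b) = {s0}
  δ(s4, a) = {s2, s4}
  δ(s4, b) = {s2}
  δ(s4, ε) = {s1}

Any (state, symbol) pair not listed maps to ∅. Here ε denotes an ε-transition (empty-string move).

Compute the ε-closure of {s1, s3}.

Begin with {s1, s3}.
No ε-moves leave this set, so the closure equals the set itself.

{s1, s3}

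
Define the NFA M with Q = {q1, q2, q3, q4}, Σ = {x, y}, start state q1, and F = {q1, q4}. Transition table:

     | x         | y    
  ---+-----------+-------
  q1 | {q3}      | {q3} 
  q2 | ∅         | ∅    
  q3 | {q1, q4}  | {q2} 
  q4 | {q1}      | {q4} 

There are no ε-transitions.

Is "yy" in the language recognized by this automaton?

No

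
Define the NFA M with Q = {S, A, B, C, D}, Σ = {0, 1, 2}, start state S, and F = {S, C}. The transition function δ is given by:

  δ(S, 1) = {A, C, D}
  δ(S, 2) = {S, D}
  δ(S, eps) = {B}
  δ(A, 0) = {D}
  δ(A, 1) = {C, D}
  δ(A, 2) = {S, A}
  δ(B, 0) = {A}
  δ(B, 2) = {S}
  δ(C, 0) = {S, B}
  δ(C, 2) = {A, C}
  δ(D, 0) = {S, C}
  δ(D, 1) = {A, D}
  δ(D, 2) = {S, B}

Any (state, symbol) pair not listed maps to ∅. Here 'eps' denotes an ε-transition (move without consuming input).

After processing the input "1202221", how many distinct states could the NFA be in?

Start: ε-closure({S}) = {S, B}.
Read '1': {S, B} → {A, C, D}.
Read '2': {A, C, D} → {S, A, B, C}.
Read '0': {S, A, B, C} → {S, A, B, D}.
Read '2': {S, A, B, D} → {S, A, B, D}.
Read '2': {S, A, B, D} → {S, A, B, D}.
Read '2': {S, A, B, D} → {S, A, B, D}.
Read '1': {S, A, B, D} → {A, C, D}.
That set has 3 states.

3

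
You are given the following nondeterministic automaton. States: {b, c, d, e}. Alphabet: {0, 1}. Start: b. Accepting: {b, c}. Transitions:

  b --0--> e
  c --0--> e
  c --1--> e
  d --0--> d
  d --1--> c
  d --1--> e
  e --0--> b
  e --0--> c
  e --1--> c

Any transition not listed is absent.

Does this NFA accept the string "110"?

No

Start in {b}.
Read '1': {b} → ∅.
The set is empty and remains empty for the remaining 2 symbols.
The final set ∅ contains no accepting state.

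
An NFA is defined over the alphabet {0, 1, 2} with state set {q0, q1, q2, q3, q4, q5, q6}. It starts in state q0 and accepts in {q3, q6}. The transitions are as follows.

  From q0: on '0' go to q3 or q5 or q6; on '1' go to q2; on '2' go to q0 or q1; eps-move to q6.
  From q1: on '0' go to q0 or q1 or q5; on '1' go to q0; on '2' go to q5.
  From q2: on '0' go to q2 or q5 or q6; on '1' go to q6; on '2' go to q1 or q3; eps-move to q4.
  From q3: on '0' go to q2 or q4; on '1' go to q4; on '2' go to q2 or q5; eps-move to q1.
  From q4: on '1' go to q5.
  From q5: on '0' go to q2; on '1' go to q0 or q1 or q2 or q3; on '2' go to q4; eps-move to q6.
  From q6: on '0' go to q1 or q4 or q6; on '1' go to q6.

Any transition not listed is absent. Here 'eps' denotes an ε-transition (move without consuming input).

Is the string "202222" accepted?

Start: ε-closure({q0}) = {q0, q6}.
Read '2': q0→{q0, q1}, q6→∅; union {q0, q1}; ε-closure = {q0, q1, q6}.
Read '0': q0→{q3, q5, q6}, q1→{q0, q1, q5}, q6→{q1, q4, q6}; now {q0, q1, q3, q4, q5, q6}.
Read '2': q0→{q0, q1}, q1→{q5}, q3→{q2, q5}, q4→∅, q5→{q4}, q6→∅; union {q0, q1, q2, q4, q5}; ε-closure = {q0, q1, q2, q4, q5, q6}.
Read '2': q0→{q0, q1}, q1→{q5}, q2→{q1, q3}, q4→∅, q5→{q4}, q6→∅; union {q0, q1, q3, q4, q5}; ε-closure = {q0, q1, q3, q4, q5, q6}.
Read '2': q0→{q0, q1}, q1→{q5}, q3→{q2, q5}, q4→∅, q5→{q4}, q6→∅; union {q0, q1, q2, q4, q5}; ε-closure = {q0, q1, q2, q4, q5, q6}.
Read '2': q0→{q0, q1}, q1→{q5}, q2→{q1, q3}, q4→∅, q5→{q4}, q6→∅; union {q0, q1, q3, q4, q5}; ε-closure = {q0, q1, q3, q4, q5, q6}.
The final set {q0, q1, q3, q4, q5, q6} contains the accepting states q3, q6.

Yes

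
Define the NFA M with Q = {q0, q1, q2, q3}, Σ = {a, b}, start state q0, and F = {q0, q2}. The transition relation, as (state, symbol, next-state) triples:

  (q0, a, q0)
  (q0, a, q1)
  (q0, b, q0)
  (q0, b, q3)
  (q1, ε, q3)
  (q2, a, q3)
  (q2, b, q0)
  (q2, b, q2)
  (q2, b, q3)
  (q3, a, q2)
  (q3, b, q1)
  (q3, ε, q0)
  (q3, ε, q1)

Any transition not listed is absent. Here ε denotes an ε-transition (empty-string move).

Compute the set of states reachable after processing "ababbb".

{q0, q1, q2, q3}

Start in {q0}.
Read 'a': q0→{q0, q1}; union {q0, q1}; ε-closure = {q0, q1, q3}.
Read 'b': q0→{q0, q3}, q1→∅, q3→{q1}; now {q0, q1, q3}.
Read 'a': q0→{q0, q1}, q1→∅, q3→{q2}; union {q0, q1, q2}; ε-closure = {q0, q1, q2, q3}.
Read 'b': q0→{q0, q3}, q1→∅, q2→{q0, q2, q3}, q3→{q1}; now {q0, q1, q2, q3}.
Read 'b': q0→{q0, q3}, q1→∅, q2→{q0, q2, q3}, q3→{q1}; now {q0, q1, q2, q3}.
Read 'b': q0→{q0, q3}, q1→∅, q2→{q0, q2, q3}, q3→{q1}; now {q0, q1, q2, q3}.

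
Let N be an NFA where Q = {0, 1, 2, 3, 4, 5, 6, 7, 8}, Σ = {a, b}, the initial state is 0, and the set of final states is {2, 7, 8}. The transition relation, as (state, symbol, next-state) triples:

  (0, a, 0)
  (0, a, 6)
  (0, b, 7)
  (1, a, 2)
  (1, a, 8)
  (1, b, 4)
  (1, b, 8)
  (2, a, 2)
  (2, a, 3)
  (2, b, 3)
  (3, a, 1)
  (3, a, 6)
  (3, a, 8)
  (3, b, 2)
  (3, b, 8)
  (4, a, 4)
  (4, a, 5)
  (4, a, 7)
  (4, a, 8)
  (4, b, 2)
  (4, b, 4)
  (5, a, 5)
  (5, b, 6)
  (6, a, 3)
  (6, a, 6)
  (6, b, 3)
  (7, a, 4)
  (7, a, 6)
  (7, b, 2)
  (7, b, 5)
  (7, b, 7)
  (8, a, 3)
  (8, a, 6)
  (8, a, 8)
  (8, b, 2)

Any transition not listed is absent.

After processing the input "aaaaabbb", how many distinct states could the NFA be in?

Start in {0}.
Read 'a': {0} → {0, 6}.
Read 'a': {0, 6} → {0, 3, 6}.
Read 'a': {0, 3, 6} → {0, 1, 3, 6, 8}.
Read 'a': {0, 1, 3, 6, 8} → {0, 1, 2, 3, 6, 8}.
Read 'a': {0, 1, 2, 3, 6, 8} → {0, 1, 2, 3, 6, 8}.
Read 'b': {0, 1, 2, 3, 6, 8} → {2, 3, 4, 7, 8}.
Read 'b': {2, 3, 4, 7, 8} → {2, 3, 4, 5, 7, 8}.
Read 'b': {2, 3, 4, 5, 7, 8} → {2, 3, 4, 5, 6, 7, 8}.
That set has 7 states.

7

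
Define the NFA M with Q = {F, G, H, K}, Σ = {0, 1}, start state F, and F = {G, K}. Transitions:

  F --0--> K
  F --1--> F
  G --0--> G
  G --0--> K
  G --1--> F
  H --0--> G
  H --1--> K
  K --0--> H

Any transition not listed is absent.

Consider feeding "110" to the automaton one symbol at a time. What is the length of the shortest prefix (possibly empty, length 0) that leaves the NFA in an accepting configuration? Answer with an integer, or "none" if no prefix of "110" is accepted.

Start in {F}.
Read '1': F→{F}; now {F}.
Read '1': F→{F}; now {F}.
Read '0': F→{K}; now {K}.
None of the earlier sets intersect F, but {K} does.

3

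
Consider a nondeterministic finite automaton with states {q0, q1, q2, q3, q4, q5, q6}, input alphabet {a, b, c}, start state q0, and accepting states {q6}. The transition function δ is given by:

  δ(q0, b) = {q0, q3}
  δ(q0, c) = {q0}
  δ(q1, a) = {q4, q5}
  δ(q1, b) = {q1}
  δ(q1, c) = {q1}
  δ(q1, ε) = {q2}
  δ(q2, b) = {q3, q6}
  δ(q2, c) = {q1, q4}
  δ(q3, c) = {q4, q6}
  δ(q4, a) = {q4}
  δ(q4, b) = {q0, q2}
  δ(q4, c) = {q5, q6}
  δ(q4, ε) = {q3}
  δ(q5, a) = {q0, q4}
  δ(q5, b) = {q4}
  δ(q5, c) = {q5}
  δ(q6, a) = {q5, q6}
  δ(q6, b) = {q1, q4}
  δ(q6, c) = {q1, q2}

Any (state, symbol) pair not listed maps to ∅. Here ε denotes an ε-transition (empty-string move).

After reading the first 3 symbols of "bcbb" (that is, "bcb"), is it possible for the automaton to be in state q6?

No

Start in {q0}.
Read 'b': {q0} → {q0, q3}.
Read 'c': {q0, q3} → {q0, q3, q4, q6}.
Read 'b': {q0, q3, q4, q6} → {q0, q1, q2, q3, q4}.
State q6 is not in {q0, q1, q2, q3, q4}.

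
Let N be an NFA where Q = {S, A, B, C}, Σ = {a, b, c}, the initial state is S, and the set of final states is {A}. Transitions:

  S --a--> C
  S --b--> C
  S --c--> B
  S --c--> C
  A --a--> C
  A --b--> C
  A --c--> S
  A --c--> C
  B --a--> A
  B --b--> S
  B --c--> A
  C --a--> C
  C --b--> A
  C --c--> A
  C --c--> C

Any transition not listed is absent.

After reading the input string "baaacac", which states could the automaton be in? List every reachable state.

{A, C}

Start in {S}.
Read 'b': S→{C}; now {C}.
Read 'a': C→{C}; now {C}.
Read 'a': C→{C}; now {C}.
Read 'a': C→{C}; now {C}.
Read 'c': C→{A, C}; now {A, C}.
Read 'a': A→{C}, C→{C}; now {C}.
Read 'c': C→{A, C}; now {A, C}.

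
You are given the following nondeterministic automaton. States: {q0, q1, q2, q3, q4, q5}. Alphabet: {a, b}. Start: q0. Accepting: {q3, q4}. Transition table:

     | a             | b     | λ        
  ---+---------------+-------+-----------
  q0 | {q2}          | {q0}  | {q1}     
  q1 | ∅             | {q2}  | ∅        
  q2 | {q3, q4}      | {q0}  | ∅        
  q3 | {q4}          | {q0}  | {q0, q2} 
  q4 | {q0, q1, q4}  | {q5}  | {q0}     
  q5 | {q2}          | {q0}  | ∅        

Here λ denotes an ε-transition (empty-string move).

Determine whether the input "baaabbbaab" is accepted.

Start: ε-closure({q0}) = {q0, q1}.
Read 'b': {q0, q1} → {q0, q1, q2}.
Read 'a': {q0, q1, q2} → {q0, q1, q2, q3, q4}.
Read 'a': {q0, q1, q2, q3, q4} → {q0, q1, q2, q3, q4}.
Read 'a': {q0, q1, q2, q3, q4} → {q0, q1, q2, q3, q4}.
Read 'b': {q0, q1, q2, q3, q4} → {q0, q1, q2, q5}.
Read 'b': {q0, q1, q2, q5} → {q0, q1, q2}.
Read 'b': {q0, q1, q2} → {q0, q1, q2}.
Read 'a': {q0, q1, q2} → {q0, q1, q2, q3, q4}.
Read 'a': {q0, q1, q2, q3, q4} → {q0, q1, q2, q3, q4}.
Read 'b': {q0, q1, q2, q3, q4} → {q0, q1, q2, q5}.
The final set {q0, q1, q2, q5} contains no accepting state.

No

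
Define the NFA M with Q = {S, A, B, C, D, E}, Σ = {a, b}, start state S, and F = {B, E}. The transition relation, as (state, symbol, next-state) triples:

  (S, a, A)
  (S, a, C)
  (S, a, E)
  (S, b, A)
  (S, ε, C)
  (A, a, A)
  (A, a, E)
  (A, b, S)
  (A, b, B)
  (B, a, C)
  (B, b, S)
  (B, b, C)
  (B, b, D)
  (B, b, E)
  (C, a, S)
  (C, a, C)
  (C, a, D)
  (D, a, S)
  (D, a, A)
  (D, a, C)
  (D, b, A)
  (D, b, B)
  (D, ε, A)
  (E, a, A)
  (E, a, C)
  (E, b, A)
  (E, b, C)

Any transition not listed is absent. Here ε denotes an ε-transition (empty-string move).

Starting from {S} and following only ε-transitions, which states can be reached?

{S, C}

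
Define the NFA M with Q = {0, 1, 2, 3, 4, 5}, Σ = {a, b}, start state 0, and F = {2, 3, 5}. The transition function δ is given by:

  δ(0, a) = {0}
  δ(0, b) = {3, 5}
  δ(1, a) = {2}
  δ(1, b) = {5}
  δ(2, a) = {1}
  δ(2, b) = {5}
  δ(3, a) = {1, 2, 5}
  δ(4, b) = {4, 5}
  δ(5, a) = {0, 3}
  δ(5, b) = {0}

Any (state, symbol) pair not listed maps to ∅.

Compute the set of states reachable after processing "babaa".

Start in {0}.
Read 'b': 0→{3, 5}; now {3, 5}.
Read 'a': 3→{1, 2, 5}, 5→{0, 3}; now {0, 1, 2, 3, 5}.
Read 'b': 0→{3, 5}, 1→{5}, 2→{5}, 3→∅, 5→{0}; now {0, 3, 5}.
Read 'a': 0→{0}, 3→{1, 2, 5}, 5→{0, 3}; now {0, 1, 2, 3, 5}.
Read 'a': 0→{0}, 1→{2}, 2→{1}, 3→{1, 2, 5}, 5→{0, 3}; now {0, 1, 2, 3, 5}.

{0, 1, 2, 3, 5}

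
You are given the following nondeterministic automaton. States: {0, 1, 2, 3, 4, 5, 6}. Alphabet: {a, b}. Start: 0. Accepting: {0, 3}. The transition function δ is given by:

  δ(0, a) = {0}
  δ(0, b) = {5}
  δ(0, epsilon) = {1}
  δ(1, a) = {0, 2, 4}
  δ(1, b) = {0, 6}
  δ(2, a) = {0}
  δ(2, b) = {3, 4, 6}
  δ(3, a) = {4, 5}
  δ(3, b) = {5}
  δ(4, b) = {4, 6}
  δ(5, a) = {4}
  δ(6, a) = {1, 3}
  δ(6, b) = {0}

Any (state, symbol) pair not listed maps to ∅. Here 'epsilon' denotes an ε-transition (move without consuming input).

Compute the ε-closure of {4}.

Begin with {4}.
No ε-moves leave this set, so the closure equals the set itself.

{4}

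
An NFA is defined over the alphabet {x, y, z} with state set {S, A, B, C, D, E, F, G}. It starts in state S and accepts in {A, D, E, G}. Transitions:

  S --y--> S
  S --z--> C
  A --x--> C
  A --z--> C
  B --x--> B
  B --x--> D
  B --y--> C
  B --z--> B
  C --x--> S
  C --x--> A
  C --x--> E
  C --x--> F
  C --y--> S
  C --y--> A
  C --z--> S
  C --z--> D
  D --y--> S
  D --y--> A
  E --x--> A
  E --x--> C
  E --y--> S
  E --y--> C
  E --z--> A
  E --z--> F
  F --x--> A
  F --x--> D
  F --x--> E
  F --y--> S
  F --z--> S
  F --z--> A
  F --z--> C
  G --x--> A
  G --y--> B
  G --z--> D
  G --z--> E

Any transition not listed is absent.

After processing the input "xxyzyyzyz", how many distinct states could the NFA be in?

0

Start in {S}.
Read 'x': {S} → ∅.
The set is empty and remains empty for the remaining 8 symbols.
That set has 0 states.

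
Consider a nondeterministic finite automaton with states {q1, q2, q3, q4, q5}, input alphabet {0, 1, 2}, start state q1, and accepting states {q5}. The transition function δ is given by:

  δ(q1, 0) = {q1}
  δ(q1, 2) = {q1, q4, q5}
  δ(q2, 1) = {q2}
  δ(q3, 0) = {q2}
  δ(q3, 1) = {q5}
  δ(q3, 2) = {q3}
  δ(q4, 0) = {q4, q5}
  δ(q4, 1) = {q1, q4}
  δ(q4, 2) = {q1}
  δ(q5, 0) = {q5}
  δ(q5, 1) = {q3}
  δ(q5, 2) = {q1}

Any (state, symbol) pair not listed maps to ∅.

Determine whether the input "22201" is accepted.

Start in {q1}.
Read '2': {q1} → {q1, q4, q5}.
Read '2': {q1, q4, q5} → {q1, q4, q5}.
Read '2': {q1, q4, q5} → {q1, q4, q5}.
Read '0': {q1, q4, q5} → {q1, q4, q5}.
Read '1': {q1, q4, q5} → {q1, q3, q4}.
The final set {q1, q3, q4} contains no accepting state.

No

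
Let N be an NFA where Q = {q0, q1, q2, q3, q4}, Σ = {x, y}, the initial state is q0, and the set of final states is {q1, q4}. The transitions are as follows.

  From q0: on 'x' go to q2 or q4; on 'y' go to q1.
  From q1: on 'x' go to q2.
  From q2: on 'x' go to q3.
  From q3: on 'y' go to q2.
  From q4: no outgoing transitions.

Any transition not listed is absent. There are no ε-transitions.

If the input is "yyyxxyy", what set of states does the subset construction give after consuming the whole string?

∅

Start in {q0}.
Read 'y': q0→{q1}; now {q1}.
Read 'y': q1→∅; now ∅.
The set is empty and remains empty for the remaining 5 symbols.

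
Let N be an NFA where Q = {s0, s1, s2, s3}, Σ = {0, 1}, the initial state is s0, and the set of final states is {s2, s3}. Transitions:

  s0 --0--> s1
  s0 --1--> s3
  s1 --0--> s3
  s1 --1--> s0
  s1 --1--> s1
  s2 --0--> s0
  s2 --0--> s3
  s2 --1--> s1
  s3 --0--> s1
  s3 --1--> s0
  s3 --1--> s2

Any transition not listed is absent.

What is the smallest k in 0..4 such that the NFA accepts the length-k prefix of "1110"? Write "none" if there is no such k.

Start in {s0}.
Read '1': s0→{s3}; now {s3}.
None of the earlier sets intersect F, but {s3} does.

1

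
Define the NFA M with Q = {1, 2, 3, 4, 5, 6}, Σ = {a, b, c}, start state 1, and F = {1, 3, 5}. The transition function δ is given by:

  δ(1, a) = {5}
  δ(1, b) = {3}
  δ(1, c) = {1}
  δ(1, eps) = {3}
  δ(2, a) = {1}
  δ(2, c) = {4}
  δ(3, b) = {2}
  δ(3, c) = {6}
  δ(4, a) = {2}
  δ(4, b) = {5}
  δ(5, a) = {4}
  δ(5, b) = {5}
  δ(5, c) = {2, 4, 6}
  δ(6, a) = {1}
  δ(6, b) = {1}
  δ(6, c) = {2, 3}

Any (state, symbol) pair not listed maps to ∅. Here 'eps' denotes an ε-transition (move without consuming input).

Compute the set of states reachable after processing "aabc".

Start: ε-closure({1}) = {1, 3}.
Read 'a': {1, 3} → {5}.
Read 'a': {5} → {4}.
Read 'b': {4} → {5}.
Read 'c': {5} → {2, 4, 6}.

{2, 4, 6}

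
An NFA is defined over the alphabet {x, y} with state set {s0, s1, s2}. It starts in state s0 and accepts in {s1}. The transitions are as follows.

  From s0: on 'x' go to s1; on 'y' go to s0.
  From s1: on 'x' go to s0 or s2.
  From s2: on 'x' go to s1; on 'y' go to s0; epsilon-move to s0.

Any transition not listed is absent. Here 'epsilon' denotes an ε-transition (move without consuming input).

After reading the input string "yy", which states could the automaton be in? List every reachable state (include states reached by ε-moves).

{s0}

Start in {s0}.
Read 'y': s0→{s0}; now {s0}.
Read 'y': s0→{s0}; now {s0}.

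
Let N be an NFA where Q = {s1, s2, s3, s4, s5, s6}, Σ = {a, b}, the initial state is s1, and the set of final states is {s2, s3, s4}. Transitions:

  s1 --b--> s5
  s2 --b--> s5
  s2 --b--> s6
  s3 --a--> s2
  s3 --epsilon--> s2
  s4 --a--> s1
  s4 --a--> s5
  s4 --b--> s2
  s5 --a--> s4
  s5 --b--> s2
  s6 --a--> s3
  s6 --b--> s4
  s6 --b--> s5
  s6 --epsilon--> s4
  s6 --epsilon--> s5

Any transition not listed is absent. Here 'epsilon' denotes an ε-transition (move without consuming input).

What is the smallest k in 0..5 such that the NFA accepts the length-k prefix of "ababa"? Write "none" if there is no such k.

Start in {s1}.
Read 'a': s1→∅; now ∅.
The set is empty and remains empty for the remaining 4 symbols.
No reachable set along the way intersects F.

none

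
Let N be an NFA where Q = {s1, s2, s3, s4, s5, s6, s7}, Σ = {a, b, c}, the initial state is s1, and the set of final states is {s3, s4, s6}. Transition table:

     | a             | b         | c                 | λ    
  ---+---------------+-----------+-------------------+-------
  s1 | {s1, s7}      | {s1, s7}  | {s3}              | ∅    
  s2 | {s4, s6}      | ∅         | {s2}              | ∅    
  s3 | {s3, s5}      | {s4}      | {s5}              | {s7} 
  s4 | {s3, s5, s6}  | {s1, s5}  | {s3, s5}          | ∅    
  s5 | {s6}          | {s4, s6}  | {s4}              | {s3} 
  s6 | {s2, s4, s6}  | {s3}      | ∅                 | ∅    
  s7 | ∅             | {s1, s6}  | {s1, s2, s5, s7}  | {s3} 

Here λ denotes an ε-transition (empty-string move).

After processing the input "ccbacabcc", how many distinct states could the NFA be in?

6

Start in {s1}.
Read 'c': {s1} → {s3, s7}.
Read 'c': {s3, s7} → {s1, s2, s3, s5, s7}.
Read 'b': {s1, s2, s3, s5, s7} → {s1, s3, s4, s6, s7}.
Read 'a': {s1, s3, s4, s6, s7} → {s1, s2, s3, s4, s5, s6, s7}.
Read 'c': {s1, s2, s3, s4, s5, s6, s7} → {s1, s2, s3, s4, s5, s7}.
Read 'a': {s1, s2, s3, s4, s5, s7} → {s1, s3, s4, s5, s6, s7}.
Read 'b': {s1, s3, s4, s5, s6, s7} → {s1, s3, s4, s5, s6, s7}.
Read 'c': {s1, s3, s4, s5, s6, s7} → {s1, s2, s3, s4, s5, s7}.
Read 'c': {s1, s2, s3, s4, s5, s7} → {s1, s2, s3, s4, s5, s7}.
That set has 6 states.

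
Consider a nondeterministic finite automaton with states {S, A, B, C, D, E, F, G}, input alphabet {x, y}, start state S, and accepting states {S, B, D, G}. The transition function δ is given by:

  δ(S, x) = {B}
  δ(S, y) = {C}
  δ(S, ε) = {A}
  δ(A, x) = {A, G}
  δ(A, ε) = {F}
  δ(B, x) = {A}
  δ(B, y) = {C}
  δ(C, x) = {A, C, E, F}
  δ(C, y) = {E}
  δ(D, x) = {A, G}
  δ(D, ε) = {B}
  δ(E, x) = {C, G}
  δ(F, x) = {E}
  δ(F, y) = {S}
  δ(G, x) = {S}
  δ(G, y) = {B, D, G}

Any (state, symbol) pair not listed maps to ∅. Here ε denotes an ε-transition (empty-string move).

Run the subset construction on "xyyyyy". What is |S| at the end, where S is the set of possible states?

Start: ε-closure({S}) = {S, A, F}.
Read 'x': S→{B}, A→{A, G}, F→{E}; union {A, B, E, G}; ε-closure = {A, B, E, F, G}.
Read 'y': A→∅, B→{C}, E→∅, F→{S}, G→{B, D, G}; union {S, B, C, D, G}; ε-closure = {S, A, B, C, D, F, G}.
Read 'y': S→{C}, A→∅, B→{C}, C→{E}, D→∅, F→{S}, G→{B, D, G}; union {S, B, C, D, E, G}; ε-closure = {S, A, B, C, D, E, F, G}.
Read 'y': S→{C}, A→∅, B→{C}, C→{E}, D→∅, E→∅, F→{S}, G→{B, D, G}; union {S, B, C, D, E, G}; ε-closure = {S, A, B, C, D, E, F, G}.
Read 'y': S→{C}, A→∅, B→{C}, C→{E}, D→∅, E→∅, F→{S}, G→{B, D, G}; union {S, B, C, D, E, G}; ε-closure = {S, A, B, C, D, E, F, G}.
Read 'y': S→{C}, A→∅, B→{C}, C→{E}, D→∅, E→∅, F→{S}, G→{B, D, G}; union {S, B, C, D, E, G}; ε-closure = {S, A, B, C, D, E, F, G}.
That set has 8 states.

8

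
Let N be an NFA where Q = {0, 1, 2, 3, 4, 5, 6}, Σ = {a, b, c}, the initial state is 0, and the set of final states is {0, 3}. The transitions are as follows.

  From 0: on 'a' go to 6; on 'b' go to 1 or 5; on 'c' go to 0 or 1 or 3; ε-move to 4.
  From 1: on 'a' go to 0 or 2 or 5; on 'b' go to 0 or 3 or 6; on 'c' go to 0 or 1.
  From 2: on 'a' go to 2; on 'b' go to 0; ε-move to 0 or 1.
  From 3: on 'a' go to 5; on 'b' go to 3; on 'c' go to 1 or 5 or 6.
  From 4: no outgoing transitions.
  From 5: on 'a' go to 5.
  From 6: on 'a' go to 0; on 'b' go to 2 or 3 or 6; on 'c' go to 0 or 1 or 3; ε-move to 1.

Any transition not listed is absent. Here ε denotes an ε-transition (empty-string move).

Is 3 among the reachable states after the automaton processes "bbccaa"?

Start: ε-closure({0}) = {0, 4}.
Read 'b': 0→{1, 5}, 4→∅; now {1, 5}.
Read 'b': 1→{0, 3, 6}, 5→∅; union {0, 3, 6}; ε-closure = {0, 1, 3, 4, 6}.
Read 'c': 0→{0, 1, 3}, 1→{0, 1}, 3→{1, 5, 6}, 4→∅, 6→{0, 1, 3}; union {0, 1, 3, 5, 6}; ε-closure = {0, 1, 3, 4, 5, 6}.
Read 'c': 0→{0, 1, 3}, 1→{0, 1}, 3→{1, 5, 6}, 4→∅, 5→∅, 6→{0, 1, 3}; union {0, 1, 3, 5, 6}; ε-closure = {0, 1, 3, 4, 5, 6}.
Read 'a': 0→{6}, 1→{0, 2, 5}, 3→{5}, 4→∅, 5→{5}, 6→{0}; union {0, 2, 5, 6}; ε-closure = {0, 1, 2, 4, 5, 6}.
Read 'a': 0→{6}, 1→{0, 2, 5}, 2→{2}, 4→∅, 5→{5}, 6→{0}; union {0, 2, 5, 6}; ε-closure = {0, 1, 2, 4, 5, 6}.
State 3 is not in {0, 1, 2, 4, 5, 6}.

No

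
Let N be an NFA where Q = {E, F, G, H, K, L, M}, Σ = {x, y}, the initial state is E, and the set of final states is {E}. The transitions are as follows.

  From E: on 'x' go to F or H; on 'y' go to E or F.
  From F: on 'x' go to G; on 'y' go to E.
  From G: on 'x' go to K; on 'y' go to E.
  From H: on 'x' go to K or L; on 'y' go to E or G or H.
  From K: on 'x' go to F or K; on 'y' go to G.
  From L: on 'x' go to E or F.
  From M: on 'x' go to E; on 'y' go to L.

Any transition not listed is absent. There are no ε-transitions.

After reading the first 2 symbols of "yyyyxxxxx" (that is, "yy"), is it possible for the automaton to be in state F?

Yes

Start in {E}.
Read 'y': E→{E, F}; now {E, F}.
Read 'y': E→{E, F}, F→{E}; now {E, F}.
State F is in {E, F}.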